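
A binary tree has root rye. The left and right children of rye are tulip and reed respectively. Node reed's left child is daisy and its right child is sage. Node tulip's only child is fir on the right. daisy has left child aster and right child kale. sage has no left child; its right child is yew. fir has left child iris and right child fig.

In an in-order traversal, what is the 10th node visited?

In-order visits the left subtree, then the node, then the right subtree.
At rye: go left to tulip.
  At tulip: no left child.
  Visit tulip.
  At tulip: go right to fir.
    At fir: go left to iris.
      iris is a leaf — visit iris.
    Visit fir.
    At fir: go right to fig.
      fig is a leaf — visit fig.
Visit rye.
At rye: go right to reed.
  At reed: go left to daisy.
    At daisy: go left to aster.
      aster is a leaf — visit aster.
    Visit daisy.
    At daisy: go right to kale.
      kale is a leaf — visit kale.
  Visit reed.
  At reed: go right to sage.
    At sage: no left child.
    Visit sage.
    At sage: go right to yew.
      yew is a leaf — visit yew.
Full in-order sequence: tulip, iris, fir, fig, rye, aster, daisy, kale, reed, sage, yew.

sage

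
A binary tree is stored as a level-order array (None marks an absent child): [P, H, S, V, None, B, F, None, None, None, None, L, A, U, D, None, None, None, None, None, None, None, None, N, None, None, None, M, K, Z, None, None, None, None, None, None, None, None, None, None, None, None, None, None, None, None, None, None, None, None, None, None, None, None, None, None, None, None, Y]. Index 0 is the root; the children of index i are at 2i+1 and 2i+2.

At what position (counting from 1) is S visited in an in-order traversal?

8

In-order visits the left subtree, then the node, then the right subtree.
At P: go left to H.
  At H: go left to V.
    V is a leaf — visit V.
  Visit H.
  At H: no right child.
Visit P.
At P: go right to S.
  At S: go left to B.
    At B: go left to L.
      At L: go left to N.
        N is a leaf — visit N.
      Visit L.
      At L: no right child.
    Visit B.
    At B: go right to A.
      A is a leaf — visit A.
  Visit S.
  At S: go right to F.
    At F: go left to U.
      At U: go left to M.
        M is a leaf — visit M.
      Visit U.
      At U: go right to K.
        At K: no left child.
        Visit K.
        At K: go right to Y.
          Y is a leaf — visit Y.
    Visit F.
    At F: go right to D.
      At D: go left to Z.
        Z is a leaf — visit Z.
      Visit D.
      At D: no right child.
Full in-order sequence: V, H, P, N, L, B, A, S, M, U, K, Y, F, Z, D.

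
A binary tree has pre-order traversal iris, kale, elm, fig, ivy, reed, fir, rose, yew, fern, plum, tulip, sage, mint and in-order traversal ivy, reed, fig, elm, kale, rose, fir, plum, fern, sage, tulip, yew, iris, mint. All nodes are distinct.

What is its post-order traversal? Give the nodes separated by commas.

The first element of pre-order is the root; it splits in-order into left and right subtrees.
Root iris: left subtree has 12 nodes {ivy, reed, fig, elm, kale, rose, fir, plum, fern, sage, tulip, yew}, right has 1 {mint}.
  Root kale: left subtree has 4 nodes {ivy, reed, fig, elm}, right has 7 {rose, fir, plum, fern, sage, tulip, yew}.
    Root elm: left subtree has 3 nodes {ivy, reed, fig}, right has 0 { }.
      Root fig: left subtree has 2 nodes {ivy, reed}, right has 0 { }.
        Root ivy: left subtree has 0 nodes { }, right has 1 {reed}.
    Root fir: left subtree has 1 node {rose}, right has 5 {plum, fern, sage, tulip, yew}.
      Root yew: left subtree has 4 nodes {plum, fern, sage, tulip}, right has 0 { }.
        Root fern: left subtree has 1 node {plum}, right has 2 {sage, tulip}.
          Root tulip: left subtree has 1 node {sage}, right has 0 { }.

reed, ivy, fig, elm, rose, plum, sage, tulip, fern, yew, fir, kale, mint, iris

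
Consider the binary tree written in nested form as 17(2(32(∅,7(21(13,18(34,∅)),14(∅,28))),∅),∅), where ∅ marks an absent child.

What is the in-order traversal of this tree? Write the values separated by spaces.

In-order visits the left subtree, then the node, then the right subtree.
At 17: go left to 2.
  At 2: go left to 32.
    At 32: no left child.
    Visit 32.
    At 32: go right to 7.
      At 7: go left to 21.
        At 21: go left to 13.
          13 is a leaf — visit 13.
        Visit 21.
        At 21: go right to 18.
          At 18: go left to 34.
            34 is a leaf — visit 34.
          Visit 18.
          At 18: no right child.
      Visit 7.
      At 7: go right to 14.
        At 14: no left child.
        Visit 14.
        At 14: go right to 28.
          28 is a leaf — visit 28.
  Visit 2.
  At 2: no right child.
Visit 17.
At 17: no right child.

32 13 21 34 18 7 14 28 2 17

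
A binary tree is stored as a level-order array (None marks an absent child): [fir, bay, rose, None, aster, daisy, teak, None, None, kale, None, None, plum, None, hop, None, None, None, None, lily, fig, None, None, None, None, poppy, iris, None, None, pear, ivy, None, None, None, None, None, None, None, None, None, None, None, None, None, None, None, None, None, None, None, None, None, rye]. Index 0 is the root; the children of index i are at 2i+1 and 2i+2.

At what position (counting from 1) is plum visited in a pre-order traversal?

9

Pre-order visits the node, then its left subtree, then its right subtree.
Visit fir.
At fir: go left to bay.
  Visit bay.
  At bay: no left child.
  At bay: go right to aster.
    Visit aster.
    At aster: go left to kale.
      Visit kale.
      At kale: go left to lily.
        lily is a leaf — visit lily.
      At kale: go right to fig.
        fig is a leaf — visit fig.
    At aster: no right child.
At fir: go right to rose.
  Visit rose.
  At rose: go left to daisy.
    Visit daisy.
    At daisy: no left child.
    At daisy: go right to plum.
      Visit plum.
      At plum: go left to poppy.
        Visit poppy.
        At poppy: no left child.
        At poppy: go right to rye.
          rye is a leaf — visit rye.
      At plum: go right to iris.
        iris is a leaf — visit iris.
  At rose: go right to teak.
    Visit teak.
    At teak: no left child.
    At teak: go right to hop.
      Visit hop.
      At hop: go left to pear.
        pear is a leaf — visit pear.
      At hop: go right to ivy.
        ivy is a leaf — visit ivy.
Full pre-order sequence: fir, bay, aster, kale, lily, fig, rose, daisy, plum, poppy, rye, iris, teak, hop, pear, ivy.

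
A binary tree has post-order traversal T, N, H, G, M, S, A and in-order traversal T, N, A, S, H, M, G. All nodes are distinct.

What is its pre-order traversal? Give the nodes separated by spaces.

A N T S M H G

The last element of post-order is the root; it splits in-order into left and right subtrees.
Root A: left subtree has 2 nodes {T, N}, right has 4 {S, H, M, G}.
  Root N: left subtree has 1 node {T}, right has 0 { }.
  Root S: left subtree has 0 nodes { }, right has 3 {H, M, G}.
    Root M: left subtree has 1 node {H}, right has 1 {G}.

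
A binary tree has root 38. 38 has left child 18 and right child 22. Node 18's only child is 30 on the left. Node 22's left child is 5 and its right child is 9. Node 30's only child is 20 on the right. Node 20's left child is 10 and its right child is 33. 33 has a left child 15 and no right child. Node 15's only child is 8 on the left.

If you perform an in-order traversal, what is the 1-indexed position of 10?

2

In-order visits the left subtree, then the node, then the right subtree.
At 38: go left to 18.
  At 18: go left to 30.
    At 30: no left child.
    Visit 30.
    At 30: go right to 20.
      At 20: go left to 10.
        10 is a leaf — visit 10.
      Visit 20.
      At 20: go right to 33.
        At 33: go left to 15.
          At 15: go left to 8.
            8 is a leaf — visit 8.
          Visit 15.
          At 15: no right child.
        Visit 33.
        At 33: no right child.
  Visit 18.
  At 18: no right child.
Visit 38.
At 38: go right to 22.
  At 22: go left to 5.
    5 is a leaf — visit 5.
  Visit 22.
  At 22: go right to 9.
    9 is a leaf — visit 9.
Full in-order sequence: 30, 10, 20, 8, 15, 33, 18, 38, 5, 22, 9.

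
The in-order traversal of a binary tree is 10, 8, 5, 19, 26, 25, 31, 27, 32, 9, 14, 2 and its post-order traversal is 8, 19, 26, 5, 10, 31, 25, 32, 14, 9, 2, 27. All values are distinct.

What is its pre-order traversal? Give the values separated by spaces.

The last element of post-order is the root; it splits in-order into left and right subtrees.
Root 27: left subtree has 7 nodes {10, 8, 5, 19, 26, 25, 31}, right has 4 {32, 9, 14, 2}.
  Root 25: left subtree has 5 nodes {10, 8, 5, 19, 26}, right has 1 {31}.
    Root 10: left subtree has 0 nodes { }, right has 4 {8, 5, 19, 26}.
      Root 5: left subtree has 1 node {8}, right has 2 {19, 26}.
        Root 26: left subtree has 1 node {19}, right has 0 { }.
  Root 2: left subtree has 3 nodes {32, 9, 14}, right has 0 { }.
    Root 9: left subtree has 1 node {32}, right has 1 {14}.

27 25 10 5 8 26 19 31 2 9 32 14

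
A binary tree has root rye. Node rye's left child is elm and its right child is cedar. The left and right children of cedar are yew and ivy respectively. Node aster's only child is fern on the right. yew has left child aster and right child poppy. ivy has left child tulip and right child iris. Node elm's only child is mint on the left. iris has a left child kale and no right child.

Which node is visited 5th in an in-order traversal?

fern

In-order visits the left subtree, then the node, then the right subtree.
At rye: go left to elm.
  At elm: go left to mint.
    mint is a leaf — visit mint.
  Visit elm.
  At elm: no right child.
Visit rye.
At rye: go right to cedar.
  At cedar: go left to yew.
    At yew: go left to aster.
      At aster: no left child.
      Visit aster.
      At aster: go right to fern.
        fern is a leaf — visit fern.
    Visit yew.
    At yew: go right to poppy.
      poppy is a leaf — visit poppy.
  Visit cedar.
  At cedar: go right to ivy.
    At ivy: go left to tulip.
      tulip is a leaf — visit tulip.
    Visit ivy.
    At ivy: go right to iris.
      At iris: go left to kale.
        kale is a leaf — visit kale.
      Visit iris.
      At iris: no right child.
Full in-order sequence: mint, elm, rye, aster, fern, yew, poppy, cedar, tulip, ivy, kale, iris.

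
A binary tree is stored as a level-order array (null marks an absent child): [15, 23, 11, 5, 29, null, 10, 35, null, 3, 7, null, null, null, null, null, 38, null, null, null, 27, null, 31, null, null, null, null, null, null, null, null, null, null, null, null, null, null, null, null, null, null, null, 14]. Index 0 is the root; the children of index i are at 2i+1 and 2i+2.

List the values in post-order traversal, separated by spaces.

38 35 5 14 27 3 31 7 29 23 10 11 15

Post-order visits the left subtree, then the right subtree, then the node.
At 15: go left to 23.
  At 23: go left to 5.
    At 5: go left to 35.
      At 35: no left child.
      At 35: go right to 38.
        38 is a leaf — visit 38.
      Visit 35.
    At 5: no right child.
    Visit 5.
  At 23: go right to 29.
    At 29: go left to 3.
      At 3: no left child.
      At 3: go right to 27.
        At 27: no left child.
        At 27: go right to 14.
          14 is a leaf — visit 14.
        Visit 27.
      Visit 3.
    At 29: go right to 7.
      At 7: no left child.
      At 7: go right to 31.
        31 is a leaf — visit 31.
      Visit 7.
    Visit 29.
  Visit 23.
At 15: go right to 11.
  At 11: no left child.
  At 11: go right to 10.
    10 is a leaf — visit 10.
  Visit 11.
Visit 15.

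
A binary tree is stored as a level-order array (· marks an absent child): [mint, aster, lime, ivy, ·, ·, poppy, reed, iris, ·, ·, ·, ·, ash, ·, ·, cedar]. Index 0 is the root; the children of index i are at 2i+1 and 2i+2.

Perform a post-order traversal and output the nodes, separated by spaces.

cedar reed iris ivy aster ash poppy lime mint

Post-order visits the left subtree, then the right subtree, then the node.
At mint: go left to aster.
  At aster: go left to ivy.
    At ivy: go left to reed.
      At reed: no left child.
      At reed: go right to cedar.
        cedar is a leaf — visit cedar.
      Visit reed.
    At ivy: go right to iris.
      iris is a leaf — visit iris.
    Visit ivy.
  At aster: no right child.
  Visit aster.
At mint: go right to lime.
  At lime: no left child.
  At lime: go right to poppy.
    At poppy: go left to ash.
      ash is a leaf — visit ash.
    At poppy: no right child.
    Visit poppy.
  Visit lime.
Visit mint.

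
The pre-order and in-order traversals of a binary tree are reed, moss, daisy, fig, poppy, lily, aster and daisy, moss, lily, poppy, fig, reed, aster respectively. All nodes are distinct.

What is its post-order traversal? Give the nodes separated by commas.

The first element of pre-order is the root; it splits in-order into left and right subtrees.
Root reed: left subtree has 5 nodes {daisy, moss, lily, poppy, fig}, right has 1 {aster}.
  Root moss: left subtree has 1 node {daisy}, right has 3 {lily, poppy, fig}.
    Root fig: left subtree has 2 nodes {lily, poppy}, right has 0 { }.
      Root poppy: left subtree has 1 node {lily}, right has 0 { }.

daisy, lily, poppy, fig, moss, aster, reed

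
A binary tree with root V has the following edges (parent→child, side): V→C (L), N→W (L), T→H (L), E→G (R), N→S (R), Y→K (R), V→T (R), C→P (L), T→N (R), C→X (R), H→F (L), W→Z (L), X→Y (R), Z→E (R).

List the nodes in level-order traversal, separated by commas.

Level-order visits nodes level by level from the root, left to right within each level.
Level 0: V
Level 1: C, T
Level 2: P, X, H, N
Level 3: Y, F, W, S
Level 4: K, Z
Level 5: E
Level 6: G

V, C, T, P, X, H, N, Y, F, W, S, K, Z, E, G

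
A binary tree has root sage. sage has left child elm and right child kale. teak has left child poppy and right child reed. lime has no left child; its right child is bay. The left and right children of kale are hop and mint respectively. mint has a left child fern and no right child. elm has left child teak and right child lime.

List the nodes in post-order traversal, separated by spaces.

poppy reed teak bay lime elm hop fern mint kale sage

Post-order visits the left subtree, then the right subtree, then the node.
At sage: go left to elm.
  At elm: go left to teak.
    At teak: go left to poppy.
      poppy is a leaf — visit poppy.
    At teak: go right to reed.
      reed is a leaf — visit reed.
    Visit teak.
  At elm: go right to lime.
    At lime: no left child.
    At lime: go right to bay.
      bay is a leaf — visit bay.
    Visit lime.
  Visit elm.
At sage: go right to kale.
  At kale: go left to hop.
    hop is a leaf — visit hop.
  At kale: go right to mint.
    At mint: go left to fern.
      fern is a leaf — visit fern.
    At mint: no right child.
    Visit mint.
  Visit kale.
Visit sage.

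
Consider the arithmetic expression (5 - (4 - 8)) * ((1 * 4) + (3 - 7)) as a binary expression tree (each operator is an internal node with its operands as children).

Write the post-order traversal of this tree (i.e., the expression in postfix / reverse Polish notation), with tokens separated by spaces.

Post-order on an expression tree gives postfix notation: for each operator, emit left operand, right operand, then the operator.

5 4 8 - - 1 4 * 3 7 - + *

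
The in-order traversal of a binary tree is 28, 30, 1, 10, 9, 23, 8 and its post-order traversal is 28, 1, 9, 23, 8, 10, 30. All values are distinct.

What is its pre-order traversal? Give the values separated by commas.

The last element of post-order is the root; it splits in-order into left and right subtrees.
Root 30: left subtree has 1 node {28}, right has 5 {1, 10, 9, 23, 8}.
  Root 10: left subtree has 1 node {1}, right has 3 {9, 23, 8}.
    Root 8: left subtree has 2 nodes {9, 23}, right has 0 { }.
      Root 23: left subtree has 1 node {9}, right has 0 { }.

30, 28, 10, 1, 8, 23, 9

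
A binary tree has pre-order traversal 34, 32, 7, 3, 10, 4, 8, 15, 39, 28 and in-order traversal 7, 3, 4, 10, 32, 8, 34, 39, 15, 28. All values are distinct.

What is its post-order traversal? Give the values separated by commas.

The first element of pre-order is the root; it splits in-order into left and right subtrees.
Root 34: left subtree has 6 nodes {7, 3, 4, 10, 32, 8}, right has 3 {39, 15, 28}.
  Root 32: left subtree has 4 nodes {7, 3, 4, 10}, right has 1 {8}.
    Root 7: left subtree has 0 nodes { }, right has 3 {3, 4, 10}.
      Root 3: left subtree has 0 nodes { }, right has 2 {4, 10}.
        Root 10: left subtree has 1 node {4}, right has 0 { }.
  Root 15: left subtree has 1 node {39}, right has 1 {28}.

4, 10, 3, 7, 8, 32, 39, 28, 15, 34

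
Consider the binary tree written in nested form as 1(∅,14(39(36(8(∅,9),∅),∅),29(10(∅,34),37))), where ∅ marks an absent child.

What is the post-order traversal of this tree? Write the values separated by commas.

9, 8, 36, 39, 34, 10, 37, 29, 14, 1

Post-order visits the left subtree, then the right subtree, then the node.
At 1: no left child.
At 1: go right to 14.
  At 14: go left to 39.
    At 39: go left to 36.
      At 36: go left to 8.
        At 8: no left child.
        At 8: go right to 9.
          9 is a leaf — visit 9.
        Visit 8.
      At 36: no right child.
      Visit 36.
    At 39: no right child.
    Visit 39.
  At 14: go right to 29.
    At 29: go left to 10.
      At 10: no left child.
      At 10: go right to 34.
        34 is a leaf — visit 34.
      Visit 10.
    At 29: go right to 37.
      37 is a leaf — visit 37.
    Visit 29.
  Visit 14.
Visit 1.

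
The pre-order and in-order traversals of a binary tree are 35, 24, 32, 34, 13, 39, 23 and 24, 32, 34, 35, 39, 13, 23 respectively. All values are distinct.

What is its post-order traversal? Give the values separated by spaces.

The first element of pre-order is the root; it splits in-order into left and right subtrees.
Root 35: left subtree has 3 nodes {24, 32, 34}, right has 3 {39, 13, 23}.
  Root 24: left subtree has 0 nodes { }, right has 2 {32, 34}.
    Root 32: left subtree has 0 nodes { }, right has 1 {34}.
  Root 13: left subtree has 1 node {39}, right has 1 {23}.

34 32 24 39 23 13 35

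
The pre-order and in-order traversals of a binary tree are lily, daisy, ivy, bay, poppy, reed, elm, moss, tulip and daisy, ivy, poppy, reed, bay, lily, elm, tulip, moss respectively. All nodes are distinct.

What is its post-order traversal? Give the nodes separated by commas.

reed, poppy, bay, ivy, daisy, tulip, moss, elm, lily

The first element of pre-order is the root; it splits in-order into left and right subtrees.
Root lily: left subtree has 5 nodes {daisy, ivy, poppy, reed, bay}, right has 3 {elm, tulip, moss}.
  Root daisy: left subtree has 0 nodes { }, right has 4 {ivy, poppy, reed, bay}.
    Root ivy: left subtree has 0 nodes { }, right has 3 {poppy, reed, bay}.
      Root bay: left subtree has 2 nodes {poppy, reed}, right has 0 { }.
        Root poppy: left subtree has 0 nodes { }, right has 1 {reed}.
  Root elm: left subtree has 0 nodes { }, right has 2 {tulip, moss}.
    Root moss: left subtree has 1 node {tulip}, right has 0 { }.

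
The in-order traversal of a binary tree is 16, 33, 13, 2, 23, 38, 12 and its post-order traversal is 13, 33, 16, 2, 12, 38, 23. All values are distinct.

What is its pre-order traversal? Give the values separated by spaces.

The last element of post-order is the root; it splits in-order into left and right subtrees.
Root 23: left subtree has 4 nodes {16, 33, 13, 2}, right has 2 {38, 12}.
  Root 2: left subtree has 3 nodes {16, 33, 13}, right has 0 { }.
    Root 16: left subtree has 0 nodes { }, right has 2 {33, 13}.
      Root 33: left subtree has 0 nodes { }, right has 1 {13}.
  Root 38: left subtree has 0 nodes { }, right has 1 {12}.

23 2 16 33 13 38 12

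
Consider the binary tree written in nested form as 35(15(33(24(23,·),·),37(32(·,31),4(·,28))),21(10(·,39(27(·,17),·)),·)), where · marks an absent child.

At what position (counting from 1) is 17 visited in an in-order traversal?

13

In-order visits the left subtree, then the node, then the right subtree.
At 35: go left to 15.
  At 15: go left to 33.
    At 33: go left to 24.
      At 24: go left to 23.
        23 is a leaf — visit 23.
      Visit 24.
      At 24: no right child.
    Visit 33.
    At 33: no right child.
  Visit 15.
  At 15: go right to 37.
    At 37: go left to 32.
      At 32: no left child.
      Visit 32.
      At 32: go right to 31.
        31 is a leaf — visit 31.
    Visit 37.
    At 37: go right to 4.
      At 4: no left child.
      Visit 4.
      At 4: go right to 28.
        28 is a leaf — visit 28.
Visit 35.
At 35: go right to 21.
  At 21: go left to 10.
    At 10: no left child.
    Visit 10.
    At 10: go right to 39.
      At 39: go left to 27.
        At 27: no left child.
        Visit 27.
        At 27: go right to 17.
          17 is a leaf — visit 17.
      Visit 39.
      At 39: no right child.
  Visit 21.
  At 21: no right child.
Full in-order sequence: 23, 24, 33, 15, 32, 31, 37, 4, 28, 35, 10, 27, 17, 39, 21.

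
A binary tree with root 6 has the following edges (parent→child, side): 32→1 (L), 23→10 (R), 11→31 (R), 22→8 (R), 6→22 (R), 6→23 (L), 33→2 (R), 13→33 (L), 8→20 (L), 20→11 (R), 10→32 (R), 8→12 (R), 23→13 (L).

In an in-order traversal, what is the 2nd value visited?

2

In-order visits the left subtree, then the node, then the right subtree.
At 6: go left to 23.
  At 23: go left to 13.
    At 13: go left to 33.
      At 33: no left child.
      Visit 33.
      At 33: go right to 2.
        2 is a leaf — visit 2.
    Visit 13.
    At 13: no right child.
  Visit 23.
  At 23: go right to 10.
    At 10: no left child.
    Visit 10.
    At 10: go right to 32.
      At 32: go left to 1.
        1 is a leaf — visit 1.
      Visit 32.
      At 32: no right child.
Visit 6.
At 6: go right to 22.
  At 22: no left child.
  Visit 22.
  At 22: go right to 8.
    At 8: go left to 20.
      At 20: no left child.
      Visit 20.
      At 20: go right to 11.
        At 11: no left child.
        Visit 11.
        At 11: go right to 31.
          31 is a leaf — visit 31.
    Visit 8.
    At 8: go right to 12.
      12 is a leaf — visit 12.
Full in-order sequence: 33, 2, 13, 23, 10, 1, 32, 6, 22, 20, 11, 31, 8, 12.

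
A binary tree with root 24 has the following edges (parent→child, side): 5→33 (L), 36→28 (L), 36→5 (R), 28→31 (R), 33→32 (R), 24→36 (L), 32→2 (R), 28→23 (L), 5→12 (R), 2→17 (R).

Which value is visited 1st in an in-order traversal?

In-order visits the left subtree, then the node, then the right subtree.
At 24: go left to 36.
  At 36: go left to 28.
    At 28: go left to 23.
      23 is a leaf — visit 23.
    Visit 28.
    At 28: go right to 31.
      31 is a leaf — visit 31.
  Visit 36.
  At 36: go right to 5.
    At 5: go left to 33.
      At 33: no left child.
      Visit 33.
      At 33: go right to 32.
        At 32: no left child.
        Visit 32.
        At 32: go right to 2.
          At 2: no left child.
          Visit 2.
          At 2: go right to 17.
            17 is a leaf — visit 17.
    Visit 5.
    At 5: go right to 12.
      12 is a leaf — visit 12.
Visit 24.
At 24: no right child.
Full in-order sequence: 23, 28, 31, 36, 33, 32, 2, 17, 5, 12, 24.

23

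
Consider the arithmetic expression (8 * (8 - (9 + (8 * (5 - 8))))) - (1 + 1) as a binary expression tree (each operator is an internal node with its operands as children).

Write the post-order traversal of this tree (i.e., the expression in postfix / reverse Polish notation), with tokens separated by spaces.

Post-order on an expression tree gives postfix notation: for each operator, emit left operand, right operand, then the operator.

8 8 9 8 5 8 - * + - * 1 1 + -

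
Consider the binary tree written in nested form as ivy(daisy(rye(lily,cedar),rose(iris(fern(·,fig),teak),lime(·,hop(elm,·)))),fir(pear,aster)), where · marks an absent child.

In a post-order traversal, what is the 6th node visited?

teak

Post-order visits the left subtree, then the right subtree, then the node.
At ivy: go left to daisy.
  At daisy: go left to rye.
    At rye: go left to lily.
      lily is a leaf — visit lily.
    At rye: go right to cedar.
      cedar is a leaf — visit cedar.
    Visit rye.
  At daisy: go right to rose.
    At rose: go left to iris.
      At iris: go left to fern.
        At fern: no left child.
        At fern: go right to fig.
          fig is a leaf — visit fig.
        Visit fern.
      At iris: go right to teak.
        teak is a leaf — visit teak.
      Visit iris.
    At rose: go right to lime.
      At lime: no left child.
      At lime: go right to hop.
        At hop: go left to elm.
          elm is a leaf — visit elm.
        At hop: no right child.
        Visit hop.
      Visit lime.
    Visit rose.
  Visit daisy.
At ivy: go right to fir.
  At fir: go left to pear.
    pear is a leaf — visit pear.
  At fir: go right to aster.
    aster is a leaf — visit aster.
  Visit fir.
Visit ivy.
Full post-order sequence: lily, cedar, rye, fig, fern, teak, iris, elm, hop, lime, rose, daisy, pear, aster, fir, ivy.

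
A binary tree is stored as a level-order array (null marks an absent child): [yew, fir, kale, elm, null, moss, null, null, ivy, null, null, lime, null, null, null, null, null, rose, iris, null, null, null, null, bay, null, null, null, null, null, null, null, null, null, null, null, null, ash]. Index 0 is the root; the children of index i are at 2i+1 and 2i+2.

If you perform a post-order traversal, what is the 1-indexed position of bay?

Post-order visits the left subtree, then the right subtree, then the node.
At yew: go left to fir.
  At fir: go left to elm.
    At elm: no left child.
    At elm: go right to ivy.
      At ivy: go left to rose.
        At rose: no left child.
        At rose: go right to ash.
          ash is a leaf — visit ash.
        Visit rose.
      At ivy: go right to iris.
        iris is a leaf — visit iris.
      Visit ivy.
    Visit elm.
  At fir: no right child.
  Visit fir.
At yew: go right to kale.
  At kale: go left to moss.
    At moss: go left to lime.
      At lime: go left to bay.
        bay is a leaf — visit bay.
      At lime: no right child.
      Visit lime.
    At moss: no right child.
    Visit moss.
  At kale: no right child.
  Visit kale.
Visit yew.
Full post-order sequence: ash, rose, iris, ivy, elm, fir, bay, lime, moss, kale, yew.

7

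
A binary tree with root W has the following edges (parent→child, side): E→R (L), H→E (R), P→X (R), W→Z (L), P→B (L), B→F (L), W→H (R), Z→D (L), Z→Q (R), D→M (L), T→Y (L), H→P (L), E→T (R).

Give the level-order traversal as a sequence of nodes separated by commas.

W, Z, H, D, Q, P, E, M, B, X, R, T, F, Y

Level-order visits nodes level by level from the root, left to right within each level.
Level 0: W
Level 1: Z, H
Level 2: D, Q, P, E
Level 3: M, B, X, R, T
Level 4: F, Y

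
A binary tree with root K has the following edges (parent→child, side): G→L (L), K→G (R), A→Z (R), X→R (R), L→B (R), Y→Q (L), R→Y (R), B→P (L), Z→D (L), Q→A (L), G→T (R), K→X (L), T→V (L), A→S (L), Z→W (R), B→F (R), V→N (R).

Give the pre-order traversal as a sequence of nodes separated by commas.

K, X, R, Y, Q, A, S, Z, D, W, G, L, B, P, F, T, V, N

Pre-order visits the node, then its left subtree, then its right subtree.
Visit K.
At K: go left to X.
  Visit X.
  At X: no left child.
  At X: go right to R.
    Visit R.
    At R: no left child.
    At R: go right to Y.
      Visit Y.
      At Y: go left to Q.
        Visit Q.
        At Q: go left to A.
          Visit A.
          At A: go left to S.
            S is a leaf — visit S.
          At A: go right to Z.
            Visit Z.
            At Z: go left to D.
              D is a leaf — visit D.
            At Z: go right to W.
              W is a leaf — visit W.
        At Q: no right child.
      At Y: no right child.
At K: go right to G.
  Visit G.
  At G: go left to L.
    Visit L.
    At L: no left child.
    At L: go right to B.
      Visit B.
      At B: go left to P.
        P is a leaf — visit P.
      At B: go right to F.
        F is a leaf — visit F.
  At G: go right to T.
    Visit T.
    At T: go left to V.
      Visit V.
      At V: no left child.
      At V: go right to N.
        N is a leaf — visit N.
    At T: no right child.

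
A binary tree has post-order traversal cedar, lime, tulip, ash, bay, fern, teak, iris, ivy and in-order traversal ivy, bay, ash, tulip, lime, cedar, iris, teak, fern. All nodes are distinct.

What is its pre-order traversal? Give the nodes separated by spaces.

The last element of post-order is the root; it splits in-order into left and right subtrees.
Root ivy: left subtree has 0 nodes { }, right has 8 {bay, ash, tulip, lime, cedar, iris, teak, fern}.
  Root iris: left subtree has 5 nodes {bay, ash, tulip, lime, cedar}, right has 2 {teak, fern}.
    Root bay: left subtree has 0 nodes { }, right has 4 {ash, tulip, lime, cedar}.
      Root ash: left subtree has 0 nodes { }, right has 3 {tulip, lime, cedar}.
        Root tulip: left subtree has 0 nodes { }, right has 2 {lime, cedar}.
          Root lime: left subtree has 0 nodes { }, right has 1 {cedar}.
    Root teak: left subtree has 0 nodes { }, right has 1 {fern}.

ivy iris bay ash tulip lime cedar teak fern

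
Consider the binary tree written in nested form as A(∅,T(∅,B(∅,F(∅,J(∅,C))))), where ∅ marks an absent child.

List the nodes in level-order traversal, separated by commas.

A, T, B, F, J, C

Level-order visits nodes level by level from the root, left to right within each level.
Level 0: A
Level 1: T
Level 2: B
Level 3: F
Level 4: J
Level 5: C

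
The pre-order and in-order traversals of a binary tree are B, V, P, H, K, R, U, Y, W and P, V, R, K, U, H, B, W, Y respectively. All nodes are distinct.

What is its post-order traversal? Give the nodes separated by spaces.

P R U K H V W Y B

The first element of pre-order is the root; it splits in-order into left and right subtrees.
Root B: left subtree has 6 nodes {P, V, R, K, U, H}, right has 2 {W, Y}.
  Root V: left subtree has 1 node {P}, right has 4 {R, K, U, H}.
    Root H: left subtree has 3 nodes {R, K, U}, right has 0 { }.
      Root K: left subtree has 1 node {R}, right has 1 {U}.
  Root Y: left subtree has 1 node {W}, right has 0 { }.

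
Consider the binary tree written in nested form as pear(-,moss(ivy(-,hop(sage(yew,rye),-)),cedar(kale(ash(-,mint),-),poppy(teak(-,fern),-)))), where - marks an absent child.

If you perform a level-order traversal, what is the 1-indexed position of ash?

Level-order visits nodes level by level from the root, left to right within each level.
Level 0: pear
Level 1: moss
Level 2: ivy, cedar
Level 3: hop, kale, poppy
Level 4: sage, ash, teak
Level 5: yew, rye, mint, fern
Full level-order sequence: pear, moss, ivy, cedar, hop, kale, poppy, sage, ash, teak, yew, rye, mint, fern.

9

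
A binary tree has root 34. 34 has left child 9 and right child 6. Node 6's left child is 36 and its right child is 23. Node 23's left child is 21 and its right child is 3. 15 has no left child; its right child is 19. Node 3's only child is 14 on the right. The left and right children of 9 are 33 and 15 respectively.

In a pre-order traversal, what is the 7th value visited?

36

Pre-order visits the node, then its left subtree, then its right subtree.
Visit 34.
At 34: go left to 9.
  Visit 9.
  At 9: go left to 33.
    33 is a leaf — visit 33.
  At 9: go right to 15.
    Visit 15.
    At 15: no left child.
    At 15: go right to 19.
      19 is a leaf — visit 19.
At 34: go right to 6.
  Visit 6.
  At 6: go left to 36.
    36 is a leaf — visit 36.
  At 6: go right to 23.
    Visit 23.
    At 23: go left to 21.
      21 is a leaf — visit 21.
    At 23: go right to 3.
      Visit 3.
      At 3: no left child.
      At 3: go right to 14.
        14 is a leaf — visit 14.
Full pre-order sequence: 34, 9, 33, 15, 19, 6, 36, 23, 21, 3, 14.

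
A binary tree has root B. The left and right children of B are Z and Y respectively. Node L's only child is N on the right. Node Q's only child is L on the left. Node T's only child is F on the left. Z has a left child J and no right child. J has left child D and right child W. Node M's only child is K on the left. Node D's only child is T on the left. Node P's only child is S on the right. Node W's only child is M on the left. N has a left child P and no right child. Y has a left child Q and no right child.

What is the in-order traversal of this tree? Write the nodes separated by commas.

In-order visits the left subtree, then the node, then the right subtree.
At B: go left to Z.
  At Z: go left to J.
    At J: go left to D.
      At D: go left to T.
        At T: go left to F.
          F is a leaf — visit F.
        Visit T.
        At T: no right child.
      Visit D.
      At D: no right child.
    Visit J.
    At J: go right to W.
      At W: go left to M.
        At M: go left to K.
          K is a leaf — visit K.
        Visit M.
        At M: no right child.
      Visit W.
      At W: no right child.
  Visit Z.
  At Z: no right child.
Visit B.
At B: go right to Y.
  At Y: go left to Q.
    At Q: go left to L.
      At L: no left child.
      Visit L.
      At L: go right to N.
        At N: go left to P.
          At P: no left child.
          Visit P.
          At P: go right to S.
            S is a leaf — visit S.
        Visit N.
        At N: no right child.
    Visit Q.
    At Q: no right child.
  Visit Y.
  At Y: no right child.

F, T, D, J, K, M, W, Z, B, L, P, S, N, Q, Y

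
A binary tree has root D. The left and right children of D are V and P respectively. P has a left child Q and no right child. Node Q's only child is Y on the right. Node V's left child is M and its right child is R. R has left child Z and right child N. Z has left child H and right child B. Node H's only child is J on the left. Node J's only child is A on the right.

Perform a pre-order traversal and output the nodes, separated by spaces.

D V M R Z H J A B N P Q Y

Pre-order visits the node, then its left subtree, then its right subtree.
Visit D.
At D: go left to V.
  Visit V.
  At V: go left to M.
    M is a leaf — visit M.
  At V: go right to R.
    Visit R.
    At R: go left to Z.
      Visit Z.
      At Z: go left to H.
        Visit H.
        At H: go left to J.
          Visit J.
          At J: no left child.
          At J: go right to A.
            A is a leaf — visit A.
        At H: no right child.
      At Z: go right to B.
        B is a leaf — visit B.
    At R: go right to N.
      N is a leaf — visit N.
At D: go right to P.
  Visit P.
  At P: go left to Q.
    Visit Q.
    At Q: no left child.
    At Q: go right to Y.
      Y is a leaf — visit Y.
  At P: no right child.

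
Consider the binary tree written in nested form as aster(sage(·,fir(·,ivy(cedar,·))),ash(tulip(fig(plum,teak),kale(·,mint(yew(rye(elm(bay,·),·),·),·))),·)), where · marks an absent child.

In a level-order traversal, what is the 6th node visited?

ivy

Level-order visits nodes level by level from the root, left to right within each level.
Level 0: aster
Level 1: sage, ash
Level 2: fir, tulip
Level 3: ivy, fig, kale
Level 4: cedar, plum, teak, mint
Level 5: yew
Level 6: rye
Level 7: elm
Level 8: bay
Full level-order sequence: aster, sage, ash, fir, tulip, ivy, fig, kale, cedar, plum, teak, mint, yew, rye, elm, bay.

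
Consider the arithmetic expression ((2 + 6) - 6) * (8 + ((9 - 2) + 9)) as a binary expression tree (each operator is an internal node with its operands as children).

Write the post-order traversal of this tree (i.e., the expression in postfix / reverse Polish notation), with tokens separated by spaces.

2 6 + 6 - 8 9 2 - 9 + + *

Post-order on an expression tree gives postfix notation: for each operator, emit left operand, right operand, then the operator.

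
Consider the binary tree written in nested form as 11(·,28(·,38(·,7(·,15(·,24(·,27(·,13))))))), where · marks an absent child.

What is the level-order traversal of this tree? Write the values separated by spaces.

11 28 38 7 15 24 27 13

Level-order visits nodes level by level from the root, left to right within each level.
Level 0: 11
Level 1: 28
Level 2: 38
Level 3: 7
Level 4: 15
Level 5: 24
Level 6: 27
Level 7: 13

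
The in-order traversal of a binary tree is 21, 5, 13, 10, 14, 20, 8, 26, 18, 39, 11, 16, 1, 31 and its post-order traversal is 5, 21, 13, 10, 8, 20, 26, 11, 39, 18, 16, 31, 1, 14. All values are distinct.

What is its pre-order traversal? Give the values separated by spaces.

The last element of post-order is the root; it splits in-order into left and right subtrees.
Root 14: left subtree has 4 nodes {21, 5, 13, 10}, right has 9 {20, 8, 26, 18, 39, 11, 16, 1, 31}.
  Root 10: left subtree has 3 nodes {21, 5, 13}, right has 0 { }.
    Root 13: left subtree has 2 nodes {21, 5}, right has 0 { }.
      Root 21: left subtree has 0 nodes { }, right has 1 {5}.
  Root 1: left subtree has 7 nodes {20, 8, 26, 18, 39, 11, 16}, right has 1 {31}.
    Root 16: left subtree has 6 nodes {20, 8, 26, 18, 39, 11}, right has 0 { }.
      Root 18: left subtree has 3 nodes {20, 8, 26}, right has 2 {39, 11}.
        Root 26: left subtree has 2 nodes {20, 8}, right has 0 { }.
          Root 20: left subtree has 0 nodes { }, right has 1 {8}.
        Root 39: left subtree has 0 nodes { }, right has 1 {11}.

14 10 13 21 5 1 16 18 26 20 8 39 11 31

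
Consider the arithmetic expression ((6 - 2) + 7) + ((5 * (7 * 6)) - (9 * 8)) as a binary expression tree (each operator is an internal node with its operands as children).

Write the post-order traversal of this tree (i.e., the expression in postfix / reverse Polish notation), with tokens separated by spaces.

6 2 - 7 + 5 7 6 * * 9 8 * - +

Post-order on an expression tree gives postfix notation: for each operator, emit left operand, right operand, then the operator.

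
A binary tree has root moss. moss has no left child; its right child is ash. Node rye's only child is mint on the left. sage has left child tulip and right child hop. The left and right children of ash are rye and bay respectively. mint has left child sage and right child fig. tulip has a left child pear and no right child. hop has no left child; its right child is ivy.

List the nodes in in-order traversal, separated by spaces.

moss pear tulip sage hop ivy mint fig rye ash bay

In-order visits the left subtree, then the node, then the right subtree.
At moss: no left child.
Visit moss.
At moss: go right to ash.
  At ash: go left to rye.
    At rye: go left to mint.
      At mint: go left to sage.
        At sage: go left to tulip.
          At tulip: go left to pear.
            pear is a leaf — visit pear.
          Visit tulip.
          At tulip: no right child.
        Visit sage.
        At sage: go right to hop.
          At hop: no left child.
          Visit hop.
          At hop: go right to ivy.
            ivy is a leaf — visit ivy.
      Visit mint.
      At mint: go right to fig.
        fig is a leaf — visit fig.
    Visit rye.
    At rye: no right child.
  Visit ash.
  At ash: go right to bay.
    bay is a leaf — visit bay.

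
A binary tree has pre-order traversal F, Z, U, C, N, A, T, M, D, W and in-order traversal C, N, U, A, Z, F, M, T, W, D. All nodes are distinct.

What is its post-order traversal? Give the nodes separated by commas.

N, C, A, U, Z, M, W, D, T, F

The first element of pre-order is the root; it splits in-order into left and right subtrees.
Root F: left subtree has 5 nodes {C, N, U, A, Z}, right has 4 {M, T, W, D}.
  Root Z: left subtree has 4 nodes {C, N, U, A}, right has 0 { }.
    Root U: left subtree has 2 nodes {C, N}, right has 1 {A}.
      Root C: left subtree has 0 nodes { }, right has 1 {N}.
  Root T: left subtree has 1 node {M}, right has 2 {W, D}.
    Root D: left subtree has 1 node {W}, right has 0 { }.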